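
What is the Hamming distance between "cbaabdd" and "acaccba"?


Comparing "cbaabdd" and "acaccba" position by position:
  Position 0: 'c' vs 'a' => differ
  Position 1: 'b' vs 'c' => differ
  Position 2: 'a' vs 'a' => same
  Position 3: 'a' vs 'c' => differ
  Position 4: 'b' vs 'c' => differ
  Position 5: 'd' vs 'b' => differ
  Position 6: 'd' vs 'a' => differ
Total differences (Hamming distance): 6

6


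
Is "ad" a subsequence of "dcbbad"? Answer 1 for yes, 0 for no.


Check if "ad" is a subsequence of "dcbbad"
Greedy scan:
  Position 0 ('d'): no match needed
  Position 1 ('c'): no match needed
  Position 2 ('b'): no match needed
  Position 3 ('b'): no match needed
  Position 4 ('a'): matches sub[0] = 'a'
  Position 5 ('d'): matches sub[1] = 'd'
All 2 characters matched => is a subsequence

1


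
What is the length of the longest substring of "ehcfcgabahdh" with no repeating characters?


Input: "ehcfcgabahdh"
Sliding window (track last position of each char):
  Position 0 ('e'): window [0,0] length 1 -- new best
  Position 1 ('h'): window [0,1] length 2 -- new best
  Position 2 ('c'): window [0,2] length 3 -- new best
  Position 3 ('f'): window [0,3] length 4 -- new best
  Position 4 ('c'): repeat (last at 2), move window start to 3
  Position 4 ('c'): window [3,4] length 2
  Position 5 ('g'): window [3,5] length 3
  Position 6 ('a'): window [3,6] length 4
  Position 7 ('b'): window [3,7] length 5 -- new best
  Position 8 ('a'): repeat (last at 6), move window start to 7
  Position 8 ('a'): window [7,8] length 2
  Position 9 ('h'): window [7,9] length 3
  Position 10 ('d'): window [7,10] length 4
  Position 11 ('h'): repeat (last at 9), move window start to 10
  Position 11 ('h'): window [10,11] length 2
Longest substring with no repeats: "fcgab" with length 5

5


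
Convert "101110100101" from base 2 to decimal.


Input: "101110100101" in base 2
Positional expansion:
  Digit '1' (value 1) x 2^11 = 2048
  Digit '0' (value 0) x 2^10 = 0
  Digit '1' (value 1) x 2^9 = 512
  Digit '1' (value 1) x 2^8 = 256
  Digit '1' (value 1) x 2^7 = 128
  Digit '0' (value 0) x 2^6 = 0
  Digit '1' (value 1) x 2^5 = 32
  Digit '0' (value 0) x 2^4 = 0
  Digit '0' (value 0) x 2^3 = 0
  Digit '1' (value 1) x 2^2 = 4
  Digit '0' (value 0) x 2^1 = 0
  Digit '1' (value 1) x 2^0 = 1
Sum = 2981

2981


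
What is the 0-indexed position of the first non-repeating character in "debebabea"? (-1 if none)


Input: debebabea
Character frequencies:
  'a': 2
  'b': 3
  'd': 1
  'e': 3
Scanning left to right for freq == 1:
  Position 0 ('d'): unique! => answer = 0

0


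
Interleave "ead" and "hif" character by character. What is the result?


Interleaving "ead" and "hif":
  Position 0: 'e' from first, 'h' from second => "eh"
  Position 1: 'a' from first, 'i' from second => "ai"
  Position 2: 'd' from first, 'f' from second => "df"
Result: ehaidf

ehaidf


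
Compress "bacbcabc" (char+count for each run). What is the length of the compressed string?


Input: bacbcabc
Runs:
  'b' x 1 => "b1"
  'a' x 1 => "a1"
  'c' x 1 => "c1"
  'b' x 1 => "b1"
  'c' x 1 => "c1"
  'a' x 1 => "a1"
  'b' x 1 => "b1"
  'c' x 1 => "c1"
Compressed: "b1a1c1b1c1a1b1c1"
Compressed length: 16

16


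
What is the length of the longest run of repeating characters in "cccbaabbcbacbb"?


Input: "cccbaabbcbacbb"
Scanning for longest run:
  Position 1 ('c'): continues run of 'c', length=2
  Position 2 ('c'): continues run of 'c', length=3
  Position 3 ('b'): new char, reset run to 1
  Position 4 ('a'): new char, reset run to 1
  Position 5 ('a'): continues run of 'a', length=2
  Position 6 ('b'): new char, reset run to 1
  Position 7 ('b'): continues run of 'b', length=2
  Position 8 ('c'): new char, reset run to 1
  Position 9 ('b'): new char, reset run to 1
  Position 10 ('a'): new char, reset run to 1
  Position 11 ('c'): new char, reset run to 1
  Position 12 ('b'): new char, reset run to 1
  Position 13 ('b'): continues run of 'b', length=2
Longest run: 'c' with length 3

3


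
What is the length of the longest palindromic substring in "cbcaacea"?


Input: "cbcaacea"
Checking substrings for palindromes:
  [2:6] "caac" (len 4) => palindrome
  [0:3] "cbc" (len 3) => palindrome
  [3:5] "aa" (len 2) => palindrome
Longest palindromic substring: "caac" with length 4

4


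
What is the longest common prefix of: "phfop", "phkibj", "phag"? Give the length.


Words: phfop, phkibj, phag
  Position 0: all 'p' => match
  Position 1: all 'h' => match
  Position 2: ('f', 'k', 'a') => mismatch, stop
LCP = "ph" (length 2)

2


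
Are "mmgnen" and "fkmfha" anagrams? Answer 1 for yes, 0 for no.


Strings: "mmgnen", "fkmfha"
Sorted first:  egmmnn
Sorted second: affhkm
Differ at position 0: 'e' vs 'a' => not anagrams

0


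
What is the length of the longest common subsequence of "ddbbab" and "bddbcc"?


LCS of "ddbbab" and "bddbcc"
DP table:
           b    d    d    b    c    c
      0    0    0    0    0    0    0
  d   0    0    1    1    1    1    1
  d   0    0    1    2    2    2    2
  b   0    1    1    2    3    3    3
  b   0    1    1    2    3    3    3
  a   0    1    1    2    3    3    3
  b   0    1    1    2    3    3    3
LCS length = dp[6][6] = 3

3


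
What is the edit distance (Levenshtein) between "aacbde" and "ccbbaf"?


Computing edit distance: "aacbde" -> "ccbbaf"
DP table:
           c    c    b    b    a    f
      0    1    2    3    4    5    6
  a   1    1    2    3    4    4    5
  a   2    2    2    3    4    4    5
  c   3    2    2    3    4    5    5
  b   4    3    3    2    3    4    5
  d   5    4    4    3    3    4    5
  e   6    5    5    4    4    4    5
Edit distance = dp[6][6] = 5

5


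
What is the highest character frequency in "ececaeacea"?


Input: ececaeacea
Character counts:
  'a': 3
  'c': 3
  'e': 4
Maximum frequency: 4

4


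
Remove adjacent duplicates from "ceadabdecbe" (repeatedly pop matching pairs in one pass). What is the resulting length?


Input: ceadabdecbe
Stack-based adjacent duplicate removal:
  Read 'c': push. Stack: c
  Read 'e': push. Stack: ce
  Read 'a': push. Stack: cea
  Read 'd': push. Stack: cead
  Read 'a': push. Stack: ceada
  Read 'b': push. Stack: ceadab
  Read 'd': push. Stack: ceadabd
  Read 'e': push. Stack: ceadabde
  Read 'c': push. Stack: ceadabdec
  Read 'b': push. Stack: ceadabdecb
  Read 'e': push. Stack: ceadabdecbe
Final stack: "ceadabdecbe" (length 11)

11


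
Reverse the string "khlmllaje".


Input: khlmllaje
Reading characters right to left:
  Position 8: 'e'
  Position 7: 'j'
  Position 6: 'a'
  Position 5: 'l'
  Position 4: 'l'
  Position 3: 'm'
  Position 2: 'l'
  Position 1: 'h'
  Position 0: 'k'
Reversed: ejallmlhk

ejallmlhk


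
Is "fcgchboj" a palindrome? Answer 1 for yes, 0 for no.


Input: fcgchboj
Reversed: jobhcgcf
  Compare pos 0 ('f') with pos 7 ('j'): MISMATCH
  Compare pos 1 ('c') with pos 6 ('o'): MISMATCH
  Compare pos 2 ('g') with pos 5 ('b'): MISMATCH
  Compare pos 3 ('c') with pos 4 ('h'): MISMATCH
Result: not a palindrome

0


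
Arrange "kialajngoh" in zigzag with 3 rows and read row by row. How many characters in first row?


Zigzag "kialajngoh" into 3 rows:
Placing characters:
  'k' => row 0
  'i' => row 1
  'a' => row 2
  'l' => row 1
  'a' => row 0
  'j' => row 1
  'n' => row 2
  'g' => row 1
  'o' => row 0
  'h' => row 1
Rows:
  Row 0: "kao"
  Row 1: "iljgh"
  Row 2: "an"
First row length: 3

3


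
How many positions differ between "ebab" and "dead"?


Comparing "ebab" and "dead" position by position:
  Position 0: 'e' vs 'd' => DIFFER
  Position 1: 'b' vs 'e' => DIFFER
  Position 2: 'a' vs 'a' => same
  Position 3: 'b' vs 'd' => DIFFER
Positions that differ: 3

3


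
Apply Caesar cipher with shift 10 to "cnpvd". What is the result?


Caesar cipher: shift "cnpvd" by 10
  'c' (pos 2) + 10 = pos 12 = 'm'
  'n' (pos 13) + 10 = pos 23 = 'x'
  'p' (pos 15) + 10 = pos 25 = 'z'
  'v' (pos 21) + 10 = pos 5 = 'f'
  'd' (pos 3) + 10 = pos 13 = 'n'
Result: mxzfn

mxzfn


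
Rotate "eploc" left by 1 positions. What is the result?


Input: "eploc", rotate left by 1
First 1 characters: "e"
Remaining characters: "ploc"
Concatenate remaining + first: "ploc" + "e" = "ploce"

ploce


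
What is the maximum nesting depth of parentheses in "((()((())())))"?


Input: "((()((())())))"
Tracking depth:
  Position 0 '(': depth becomes 1
  Position 1 '(': depth becomes 2
  Position 2 '(': depth becomes 3
  Position 3 ')': depth becomes 2
  Position 4 '(': depth becomes 3
  Position 5 '(': depth becomes 4
  Position 6 '(': depth becomes 5
  Position 7 ')': depth becomes 4
  Position 8 ')': depth becomes 3
  Position 9 '(': depth becomes 4
  Position 10 ')': depth becomes 3
  Position 11 ')': depth becomes 2
  Position 12 ')': depth becomes 1
  Position 13 ')': depth becomes 0
Maximum depth reached: 5

5


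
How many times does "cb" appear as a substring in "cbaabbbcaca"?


Searching for "cb" in "cbaabbbcaca"
Scanning each position:
  Position 0: "cb" => MATCH
  Position 1: "ba" => no
  Position 2: "aa" => no
  Position 3: "ab" => no
  Position 4: "bb" => no
  Position 5: "bb" => no
  Position 6: "bc" => no
  Position 7: "ca" => no
  Position 8: "ac" => no
  Position 9: "ca" => no
Total occurrences: 1

1


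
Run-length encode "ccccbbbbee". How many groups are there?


Input: ccccbbbbee
Scanning for consecutive runs:
  Group 1: 'c' x 4 (positions 0-3)
  Group 2: 'b' x 4 (positions 4-7)
  Group 3: 'e' x 2 (positions 8-9)
Total groups: 3

3


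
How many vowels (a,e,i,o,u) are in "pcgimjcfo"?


Input: pcgimjcfo
Checking each character:
  'p' at position 0: consonant
  'c' at position 1: consonant
  'g' at position 2: consonant
  'i' at position 3: vowel (running total: 1)
  'm' at position 4: consonant
  'j' at position 5: consonant
  'c' at position 6: consonant
  'f' at position 7: consonant
  'o' at position 8: vowel (running total: 2)
Total vowels: 2

2


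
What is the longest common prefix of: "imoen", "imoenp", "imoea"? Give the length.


Words: imoen, imoenp, imoea
  Position 0: all 'i' => match
  Position 1: all 'm' => match
  Position 2: all 'o' => match
  Position 3: all 'e' => match
  Position 4: ('n', 'n', 'a') => mismatch, stop
LCP = "imoe" (length 4)

4


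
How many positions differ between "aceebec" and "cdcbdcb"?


Comparing "aceebec" and "cdcbdcb" position by position:
  Position 0: 'a' vs 'c' => DIFFER
  Position 1: 'c' vs 'd' => DIFFER
  Position 2: 'e' vs 'c' => DIFFER
  Position 3: 'e' vs 'b' => DIFFER
  Position 4: 'b' vs 'd' => DIFFER
  Position 5: 'e' vs 'c' => DIFFER
  Position 6: 'c' vs 'b' => DIFFER
Positions that differ: 7

7


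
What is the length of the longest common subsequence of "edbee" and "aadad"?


LCS of "edbee" and "aadad"
DP table:
           a    a    d    a    d
      0    0    0    0    0    0
  e   0    0    0    0    0    0
  d   0    0    0    1    1    1
  b   0    0    0    1    1    1
  e   0    0    0    1    1    1
  e   0    0    0    1    1    1
LCS length = dp[5][5] = 1

1


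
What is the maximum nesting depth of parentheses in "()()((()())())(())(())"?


Input: "()()((()())())(())(())"
Tracking depth:
  Position 0 '(': depth becomes 1
  Position 1 ')': depth becomes 0
  Position 2 '(': depth becomes 1
  Position 3 ')': depth becomes 0
  Position 4 '(': depth becomes 1
  Position 5 '(': depth becomes 2
  Position 6 '(': depth becomes 3
  Position 7 ')': depth becomes 2
  Position 8 '(': depth becomes 3
  Position 9 ')': depth becomes 2
  Position 10 ')': depth becomes 1
  Position 11 '(': depth becomes 2
  Position 12 ')': depth becomes 1
  Position 13 ')': depth becomes 0
  Position 14 '(': depth becomes 1
  Position 15 '(': depth becomes 2
  Position 16 ')': depth becomes 1
  Position 17 ')': depth becomes 0
  Position 18 '(': depth becomes 1
  Position 19 '(': depth becomes 2
  Position 20 ')': depth becomes 1
  Position 21 ')': depth becomes 0
Maximum depth reached: 3

3


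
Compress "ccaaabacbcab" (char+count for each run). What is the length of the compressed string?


Input: ccaaabacbcab
Runs:
  'c' x 2 => "c2"
  'a' x 3 => "a3"
  'b' x 1 => "b1"
  'a' x 1 => "a1"
  'c' x 1 => "c1"
  'b' x 1 => "b1"
  'c' x 1 => "c1"
  'a' x 1 => "a1"
  'b' x 1 => "b1"
Compressed: "c2a3b1a1c1b1c1a1b1"
Compressed length: 18

18


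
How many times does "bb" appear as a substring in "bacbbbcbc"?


Searching for "bb" in "bacbbbcbc"
Scanning each position:
  Position 0: "ba" => no
  Position 1: "ac" => no
  Position 2: "cb" => no
  Position 3: "bb" => MATCH
  Position 4: "bb" => MATCH
  Position 5: "bc" => no
  Position 6: "cb" => no
  Position 7: "bc" => no
Total occurrences: 2

2


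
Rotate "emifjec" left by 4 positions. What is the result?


Input: "emifjec", rotate left by 4
First 4 characters: "emif"
Remaining characters: "jec"
Concatenate remaining + first: "jec" + "emif" = "jecemif"

jecemif


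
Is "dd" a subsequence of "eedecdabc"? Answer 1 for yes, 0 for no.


Check if "dd" is a subsequence of "eedecdabc"
Greedy scan:
  Position 0 ('e'): no match needed
  Position 1 ('e'): no match needed
  Position 2 ('d'): matches sub[0] = 'd'
  Position 3 ('e'): no match needed
  Position 4 ('c'): no match needed
  Position 5 ('d'): matches sub[1] = 'd'
  Position 6 ('a'): no match needed
  Position 7 ('b'): no match needed
  Position 8 ('c'): no match needed
All 2 characters matched => is a subsequence

1


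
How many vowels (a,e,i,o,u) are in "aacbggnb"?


Input: aacbggnb
Checking each character:
  'a' at position 0: vowel (running total: 1)
  'a' at position 1: vowel (running total: 2)
  'c' at position 2: consonant
  'b' at position 3: consonant
  'g' at position 4: consonant
  'g' at position 5: consonant
  'n' at position 6: consonant
  'b' at position 7: consonant
Total vowels: 2

2


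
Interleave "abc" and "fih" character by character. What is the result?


Interleaving "abc" and "fih":
  Position 0: 'a' from first, 'f' from second => "af"
  Position 1: 'b' from first, 'i' from second => "bi"
  Position 2: 'c' from first, 'h' from second => "ch"
Result: afbich

afbich


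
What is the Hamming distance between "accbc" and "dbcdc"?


Comparing "accbc" and "dbcdc" position by position:
  Position 0: 'a' vs 'd' => differ
  Position 1: 'c' vs 'b' => differ
  Position 2: 'c' vs 'c' => same
  Position 3: 'b' vs 'd' => differ
  Position 4: 'c' vs 'c' => same
Total differences (Hamming distance): 3

3


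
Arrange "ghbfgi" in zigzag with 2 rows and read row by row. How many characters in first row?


Zigzag "ghbfgi" into 2 rows:
Placing characters:
  'g' => row 0
  'h' => row 1
  'b' => row 0
  'f' => row 1
  'g' => row 0
  'i' => row 1
Rows:
  Row 0: "gbg"
  Row 1: "hfi"
First row length: 3

3


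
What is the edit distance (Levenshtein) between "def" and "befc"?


Computing edit distance: "def" -> "befc"
DP table:
           b    e    f    c
      0    1    2    3    4
  d   1    1    2    3    4
  e   2    2    1    2    3
  f   3    3    2    1    2
Edit distance = dp[3][4] = 2

2


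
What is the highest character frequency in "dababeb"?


Input: dababeb
Character counts:
  'a': 2
  'b': 3
  'd': 1
  'e': 1
Maximum frequency: 3

3


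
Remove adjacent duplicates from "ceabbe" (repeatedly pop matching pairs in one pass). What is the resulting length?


Input: ceabbe
Stack-based adjacent duplicate removal:
  Read 'c': push. Stack: c
  Read 'e': push. Stack: ce
  Read 'a': push. Stack: cea
  Read 'b': push. Stack: ceab
  Read 'b': matches stack top 'b' => pop. Stack: cea
  Read 'e': push. Stack: ceae
Final stack: "ceae" (length 4)

4


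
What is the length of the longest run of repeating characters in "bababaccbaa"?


Input: "bababaccbaa"
Scanning for longest run:
  Position 1 ('a'): new char, reset run to 1
  Position 2 ('b'): new char, reset run to 1
  Position 3 ('a'): new char, reset run to 1
  Position 4 ('b'): new char, reset run to 1
  Position 5 ('a'): new char, reset run to 1
  Position 6 ('c'): new char, reset run to 1
  Position 7 ('c'): continues run of 'c', length=2
  Position 8 ('b'): new char, reset run to 1
  Position 9 ('a'): new char, reset run to 1
  Position 10 ('a'): continues run of 'a', length=2
Longest run: 'c' with length 2

2


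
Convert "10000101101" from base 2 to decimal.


Input: "10000101101" in base 2
Positional expansion:
  Digit '1' (value 1) x 2^10 = 1024
  Digit '0' (value 0) x 2^9 = 0
  Digit '0' (value 0) x 2^8 = 0
  Digit '0' (value 0) x 2^7 = 0
  Digit '0' (value 0) x 2^6 = 0
  Digit '1' (value 1) x 2^5 = 32
  Digit '0' (value 0) x 2^4 = 0
  Digit '1' (value 1) x 2^3 = 8
  Digit '1' (value 1) x 2^2 = 4
  Digit '0' (value 0) x 2^1 = 0
  Digit '1' (value 1) x 2^0 = 1
Sum = 1069

1069


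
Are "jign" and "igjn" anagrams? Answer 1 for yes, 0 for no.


Strings: "jign", "igjn"
Sorted first:  gijn
Sorted second: gijn
Sorted forms match => anagrams

1


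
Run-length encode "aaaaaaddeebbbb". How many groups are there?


Input: aaaaaaddeebbbb
Scanning for consecutive runs:
  Group 1: 'a' x 6 (positions 0-5)
  Group 2: 'd' x 2 (positions 6-7)
  Group 3: 'e' x 2 (positions 8-9)
  Group 4: 'b' x 4 (positions 10-13)
Total groups: 4

4


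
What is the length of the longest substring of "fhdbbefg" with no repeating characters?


Input: "fhdbbefg"
Sliding window (track last position of each char):
  Position 0 ('f'): window [0,0] length 1 -- new best
  Position 1 ('h'): window [0,1] length 2 -- new best
  Position 2 ('d'): window [0,2] length 3 -- new best
  Position 3 ('b'): window [0,3] length 4 -- new best
  Position 4 ('b'): repeat (last at 3), move window start to 4
  Position 4 ('b'): window [4,4] length 1
  Position 5 ('e'): window [4,5] length 2
  Position 6 ('f'): window [4,6] length 3
  Position 7 ('g'): window [4,7] length 4
Longest substring with no repeats: "fhdb" with length 4

4


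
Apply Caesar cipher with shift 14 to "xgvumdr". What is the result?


Caesar cipher: shift "xgvumdr" by 14
  'x' (pos 23) + 14 = pos 11 = 'l'
  'g' (pos 6) + 14 = pos 20 = 'u'
  'v' (pos 21) + 14 = pos 9 = 'j'
  'u' (pos 20) + 14 = pos 8 = 'i'
  'm' (pos 12) + 14 = pos 0 = 'a'
  'd' (pos 3) + 14 = pos 17 = 'r'
  'r' (pos 17) + 14 = pos 5 = 'f'
Result: lujiarf

lujiarf


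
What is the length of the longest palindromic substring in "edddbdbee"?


Input: "edddbdbee"
Checking substrings for palindromes:
  [1:4] "ddd" (len 3) => palindrome
  [3:6] "dbd" (len 3) => palindrome
  [4:7] "bdb" (len 3) => palindrome
  [1:3] "dd" (len 2) => palindrome
  [2:4] "dd" (len 2) => palindrome
  [7:9] "ee" (len 2) => palindrome
Longest palindromic substring: "ddd" with length 3

3


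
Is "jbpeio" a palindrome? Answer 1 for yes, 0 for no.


Input: jbpeio
Reversed: oiepbj
  Compare pos 0 ('j') with pos 5 ('o'): MISMATCH
  Compare pos 1 ('b') with pos 4 ('i'): MISMATCH
  Compare pos 2 ('p') with pos 3 ('e'): MISMATCH
Result: not a palindrome

0


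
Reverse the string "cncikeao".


Input: cncikeao
Reading characters right to left:
  Position 7: 'o'
  Position 6: 'a'
  Position 5: 'e'
  Position 4: 'k'
  Position 3: 'i'
  Position 2: 'c'
  Position 1: 'n'
  Position 0: 'c'
Reversed: oaekicnc

oaekicnc


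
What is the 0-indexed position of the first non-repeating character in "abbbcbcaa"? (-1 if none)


Input: abbbcbcaa
Character frequencies:
  'a': 3
  'b': 4
  'c': 2
Scanning left to right for freq == 1:
  Position 0 ('a'): freq=3, skip
  Position 1 ('b'): freq=4, skip
  Position 2 ('b'): freq=4, skip
  Position 3 ('b'): freq=4, skip
  Position 4 ('c'): freq=2, skip
  Position 5 ('b'): freq=4, skip
  Position 6 ('c'): freq=2, skip
  Position 7 ('a'): freq=3, skip
  Position 8 ('a'): freq=3, skip
  No unique character found => answer = -1

-1


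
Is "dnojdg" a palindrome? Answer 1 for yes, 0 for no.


Input: dnojdg
Reversed: gdjond
  Compare pos 0 ('d') with pos 5 ('g'): MISMATCH
  Compare pos 1 ('n') with pos 4 ('d'): MISMATCH
  Compare pos 2 ('o') with pos 3 ('j'): MISMATCH
Result: not a palindrome

0


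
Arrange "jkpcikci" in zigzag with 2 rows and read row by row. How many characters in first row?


Zigzag "jkpcikci" into 2 rows:
Placing characters:
  'j' => row 0
  'k' => row 1
  'p' => row 0
  'c' => row 1
  'i' => row 0
  'k' => row 1
  'c' => row 0
  'i' => row 1
Rows:
  Row 0: "jpic"
  Row 1: "kcki"
First row length: 4

4


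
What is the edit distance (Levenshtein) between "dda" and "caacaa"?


Computing edit distance: "dda" -> "caacaa"
DP table:
           c    a    a    c    a    a
      0    1    2    3    4    5    6
  d   1    1    2    3    4    5    6
  d   2    2    2    3    4    5    6
  a   3    3    2    2    3    4    5
Edit distance = dp[3][6] = 5

5


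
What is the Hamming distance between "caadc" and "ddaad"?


Comparing "caadc" and "ddaad" position by position:
  Position 0: 'c' vs 'd' => differ
  Position 1: 'a' vs 'd' => differ
  Position 2: 'a' vs 'a' => same
  Position 3: 'd' vs 'a' => differ
  Position 4: 'c' vs 'd' => differ
Total differences (Hamming distance): 4

4


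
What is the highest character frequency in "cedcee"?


Input: cedcee
Character counts:
  'c': 2
  'd': 1
  'e': 3
Maximum frequency: 3

3


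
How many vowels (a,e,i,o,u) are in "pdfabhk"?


Input: pdfabhk
Checking each character:
  'p' at position 0: consonant
  'd' at position 1: consonant
  'f' at position 2: consonant
  'a' at position 3: vowel (running total: 1)
  'b' at position 4: consonant
  'h' at position 5: consonant
  'k' at position 6: consonant
Total vowels: 1

1


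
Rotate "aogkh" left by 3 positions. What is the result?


Input: "aogkh", rotate left by 3
First 3 characters: "aog"
Remaining characters: "kh"
Concatenate remaining + first: "kh" + "aog" = "khaog"

khaog


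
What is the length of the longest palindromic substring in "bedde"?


Input: "bedde"
Checking substrings for palindromes:
  [1:5] "edde" (len 4) => palindrome
  [2:4] "dd" (len 2) => palindrome
Longest palindromic substring: "edde" with length 4

4


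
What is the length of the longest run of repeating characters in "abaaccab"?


Input: "abaaccab"
Scanning for longest run:
  Position 1 ('b'): new char, reset run to 1
  Position 2 ('a'): new char, reset run to 1
  Position 3 ('a'): continues run of 'a', length=2
  Position 4 ('c'): new char, reset run to 1
  Position 5 ('c'): continues run of 'c', length=2
  Position 6 ('a'): new char, reset run to 1
  Position 7 ('b'): new char, reset run to 1
Longest run: 'a' with length 2

2


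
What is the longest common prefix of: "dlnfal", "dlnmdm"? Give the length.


Words: dlnfal, dlnmdm
  Position 0: all 'd' => match
  Position 1: all 'l' => match
  Position 2: all 'n' => match
  Position 3: ('f', 'm') => mismatch, stop
LCP = "dln" (length 3)

3


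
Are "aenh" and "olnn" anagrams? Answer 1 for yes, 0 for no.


Strings: "aenh", "olnn"
Sorted first:  aehn
Sorted second: lnno
Differ at position 0: 'a' vs 'l' => not anagrams

0


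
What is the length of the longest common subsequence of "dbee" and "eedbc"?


LCS of "dbee" and "eedbc"
DP table:
           e    e    d    b    c
      0    0    0    0    0    0
  d   0    0    0    1    1    1
  b   0    0    0    1    2    2
  e   0    1    1    1    2    2
  e   0    1    2    2    2    2
LCS length = dp[4][5] = 2

2


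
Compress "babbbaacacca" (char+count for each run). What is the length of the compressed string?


Input: babbbaacacca
Runs:
  'b' x 1 => "b1"
  'a' x 1 => "a1"
  'b' x 3 => "b3"
  'a' x 2 => "a2"
  'c' x 1 => "c1"
  'a' x 1 => "a1"
  'c' x 2 => "c2"
  'a' x 1 => "a1"
Compressed: "b1a1b3a2c1a1c2a1"
Compressed length: 16

16


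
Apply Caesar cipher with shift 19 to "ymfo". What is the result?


Caesar cipher: shift "ymfo" by 19
  'y' (pos 24) + 19 = pos 17 = 'r'
  'm' (pos 12) + 19 = pos 5 = 'f'
  'f' (pos 5) + 19 = pos 24 = 'y'
  'o' (pos 14) + 19 = pos 7 = 'h'
Result: rfyh

rfyh


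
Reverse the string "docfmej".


Input: docfmej
Reading characters right to left:
  Position 6: 'j'
  Position 5: 'e'
  Position 4: 'm'
  Position 3: 'f'
  Position 2: 'c'
  Position 1: 'o'
  Position 0: 'd'
Reversed: jemfcod

jemfcod


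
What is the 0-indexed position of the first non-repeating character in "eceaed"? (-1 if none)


Input: eceaed
Character frequencies:
  'a': 1
  'c': 1
  'd': 1
  'e': 3
Scanning left to right for freq == 1:
  Position 0 ('e'): freq=3, skip
  Position 1 ('c'): unique! => answer = 1

1


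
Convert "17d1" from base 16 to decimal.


Input: "17d1" in base 16
Positional expansion:
  Digit '1' (value 1) x 16^3 = 4096
  Digit '7' (value 7) x 16^2 = 1792
  Digit 'd' (value 13) x 16^1 = 208
  Digit '1' (value 1) x 16^0 = 1
Sum = 6097

6097


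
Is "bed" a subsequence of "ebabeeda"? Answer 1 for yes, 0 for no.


Check if "bed" is a subsequence of "ebabeeda"
Greedy scan:
  Position 0 ('e'): no match needed
  Position 1 ('b'): matches sub[0] = 'b'
  Position 2 ('a'): no match needed
  Position 3 ('b'): no match needed
  Position 4 ('e'): matches sub[1] = 'e'
  Position 5 ('e'): no match needed
  Position 6 ('d'): matches sub[2] = 'd'
  Position 7 ('a'): no match needed
All 3 characters matched => is a subsequence

1


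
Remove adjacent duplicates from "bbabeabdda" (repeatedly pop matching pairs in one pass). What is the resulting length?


Input: bbabeabdda
Stack-based adjacent duplicate removal:
  Read 'b': push. Stack: b
  Read 'b': matches stack top 'b' => pop. Stack: (empty)
  Read 'a': push. Stack: a
  Read 'b': push. Stack: ab
  Read 'e': push. Stack: abe
  Read 'a': push. Stack: abea
  Read 'b': push. Stack: abeab
  Read 'd': push. Stack: abeabd
  Read 'd': matches stack top 'd' => pop. Stack: abeab
  Read 'a': push. Stack: abeaba
Final stack: "abeaba" (length 6)

6


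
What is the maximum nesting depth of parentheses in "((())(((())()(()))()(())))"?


Input: "((())(((())()(()))()(())))"
Tracking depth:
  Position 0 '(': depth becomes 1
  Position 1 '(': depth becomes 2
  Position 2 '(': depth becomes 3
  Position 3 ')': depth becomes 2
  Position 4 ')': depth becomes 1
  Position 5 '(': depth becomes 2
  Position 6 '(': depth becomes 3
  Position 7 '(': depth becomes 4
  Position 8 '(': depth becomes 5
  Position 9 ')': depth becomes 4
  Position 10 ')': depth becomes 3
  Position 11 '(': depth becomes 4
  Position 12 ')': depth becomes 3
  Position 13 '(': depth becomes 4
  Position 14 '(': depth becomes 5
  Position 15 ')': depth becomes 4
  Position 16 ')': depth becomes 3
  Position 17 ')': depth becomes 2
  Position 18 '(': depth becomes 3
  Position 19 ')': depth becomes 2
  Position 20 '(': depth becomes 3
  Position 21 '(': depth becomes 4
  Position 22 ')': depth becomes 3
  Position 23 ')': depth becomes 2
  Position 24 ')': depth becomes 1
  Position 25 ')': depth becomes 0
Maximum depth reached: 5

5


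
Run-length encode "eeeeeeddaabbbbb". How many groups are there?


Input: eeeeeeddaabbbbb
Scanning for consecutive runs:
  Group 1: 'e' x 6 (positions 0-5)
  Group 2: 'd' x 2 (positions 6-7)
  Group 3: 'a' x 2 (positions 8-9)
  Group 4: 'b' x 5 (positions 10-14)
Total groups: 4

4


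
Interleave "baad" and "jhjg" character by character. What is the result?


Interleaving "baad" and "jhjg":
  Position 0: 'b' from first, 'j' from second => "bj"
  Position 1: 'a' from first, 'h' from second => "ah"
  Position 2: 'a' from first, 'j' from second => "aj"
  Position 3: 'd' from first, 'g' from second => "dg"
Result: bjahajdg

bjahajdg


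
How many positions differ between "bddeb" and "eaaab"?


Comparing "bddeb" and "eaaab" position by position:
  Position 0: 'b' vs 'e' => DIFFER
  Position 1: 'd' vs 'a' => DIFFER
  Position 2: 'd' vs 'a' => DIFFER
  Position 3: 'e' vs 'a' => DIFFER
  Position 4: 'b' vs 'b' => same
Positions that differ: 4

4


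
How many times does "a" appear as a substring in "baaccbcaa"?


Searching for "a" in "baaccbcaa"
Scanning each position:
  Position 0: "b" => no
  Position 1: "a" => MATCH
  Position 2: "a" => MATCH
  Position 3: "c" => no
  Position 4: "c" => no
  Position 5: "b" => no
  Position 6: "c" => no
  Position 7: "a" => MATCH
  Position 8: "a" => MATCH
Total occurrences: 4

4


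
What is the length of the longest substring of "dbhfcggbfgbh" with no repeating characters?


Input: "dbhfcggbfgbh"
Sliding window (track last position of each char):
  Position 0 ('d'): window [0,0] length 1 -- new best
  Position 1 ('b'): window [0,1] length 2 -- new best
  Position 2 ('h'): window [0,2] length 3 -- new best
  Position 3 ('f'): window [0,3] length 4 -- new best
  Position 4 ('c'): window [0,4] length 5 -- new best
  Position 5 ('g'): window [0,5] length 6 -- new best
  Position 6 ('g'): repeat (last at 5), move window start to 6
  Position 6 ('g'): window [6,6] length 1
  Position 7 ('b'): window [6,7] length 2
  Position 8 ('f'): window [6,8] length 3
  Position 9 ('g'): repeat (last at 6), move window start to 7
  Position 9 ('g'): window [7,9] length 3
  Position 10 ('b'): repeat (last at 7), move window start to 8
  Position 10 ('b'): window [8,10] length 3
  Position 11 ('h'): window [8,11] length 4
Longest substring with no repeats: "dbhfcg" with length 6

6


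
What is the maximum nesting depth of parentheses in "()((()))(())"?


Input: "()((()))(())"
Tracking depth:
  Position 0 '(': depth becomes 1
  Position 1 ')': depth becomes 0
  Position 2 '(': depth becomes 1
  Position 3 '(': depth becomes 2
  Position 4 '(': depth becomes 3
  Position 5 ')': depth becomes 2
  Position 6 ')': depth becomes 1
  Position 7 ')': depth becomes 0
  Position 8 '(': depth becomes 1
  Position 9 '(': depth becomes 2
  Position 10 ')': depth becomes 1
  Position 11 ')': depth becomes 0
Maximum depth reached: 3

3


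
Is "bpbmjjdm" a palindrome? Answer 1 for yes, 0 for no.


Input: bpbmjjdm
Reversed: mdjjmbpb
  Compare pos 0 ('b') with pos 7 ('m'): MISMATCH
  Compare pos 1 ('p') with pos 6 ('d'): MISMATCH
  Compare pos 2 ('b') with pos 5 ('j'): MISMATCH
  Compare pos 3 ('m') with pos 4 ('j'): MISMATCH
Result: not a palindrome

0


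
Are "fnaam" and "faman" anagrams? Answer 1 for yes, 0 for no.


Strings: "fnaam", "faman"
Sorted first:  aafmn
Sorted second: aafmn
Sorted forms match => anagrams

1


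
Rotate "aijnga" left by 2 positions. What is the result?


Input: "aijnga", rotate left by 2
First 2 characters: "ai"
Remaining characters: "jnga"
Concatenate remaining + first: "jnga" + "ai" = "jngaai"

jngaai


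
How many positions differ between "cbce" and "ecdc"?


Comparing "cbce" and "ecdc" position by position:
  Position 0: 'c' vs 'e' => DIFFER
  Position 1: 'b' vs 'c' => DIFFER
  Position 2: 'c' vs 'd' => DIFFER
  Position 3: 'e' vs 'c' => DIFFER
Positions that differ: 4

4


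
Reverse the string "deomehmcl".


Input: deomehmcl
Reading characters right to left:
  Position 8: 'l'
  Position 7: 'c'
  Position 6: 'm'
  Position 5: 'h'
  Position 4: 'e'
  Position 3: 'm'
  Position 2: 'o'
  Position 1: 'e'
  Position 0: 'd'
Reversed: lcmhemoed

lcmhemoed


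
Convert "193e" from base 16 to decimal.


Input: "193e" in base 16
Positional expansion:
  Digit '1' (value 1) x 16^3 = 4096
  Digit '9' (value 9) x 16^2 = 2304
  Digit '3' (value 3) x 16^1 = 48
  Digit 'e' (value 14) x 16^0 = 14
Sum = 6462

6462


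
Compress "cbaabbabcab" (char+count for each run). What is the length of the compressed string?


Input: cbaabbabcab
Runs:
  'c' x 1 => "c1"
  'b' x 1 => "b1"
  'a' x 2 => "a2"
  'b' x 2 => "b2"
  'a' x 1 => "a1"
  'b' x 1 => "b1"
  'c' x 1 => "c1"
  'a' x 1 => "a1"
  'b' x 1 => "b1"
Compressed: "c1b1a2b2a1b1c1a1b1"
Compressed length: 18

18


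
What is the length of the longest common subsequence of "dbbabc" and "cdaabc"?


LCS of "dbbabc" and "cdaabc"
DP table:
           c    d    a    a    b    c
      0    0    0    0    0    0    0
  d   0    0    1    1    1    1    1
  b   0    0    1    1    1    2    2
  b   0    0    1    1    1    2    2
  a   0    0    1    2    2    2    2
  b   0    0    1    2    2    3    3
  c   0    1    1    2    2    3    4
LCS length = dp[6][6] = 4

4


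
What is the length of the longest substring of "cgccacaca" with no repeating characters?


Input: "cgccacaca"
Sliding window (track last position of each char):
  Position 0 ('c'): window [0,0] length 1 -- new best
  Position 1 ('g'): window [0,1] length 2 -- new best
  Position 2 ('c'): repeat (last at 0), move window start to 1
  Position 2 ('c'): window [1,2] length 2
  Position 3 ('c'): repeat (last at 2), move window start to 3
  Position 3 ('c'): window [3,3] length 1
  Position 4 ('a'): window [3,4] length 2
  Position 5 ('c'): repeat (last at 3), move window start to 4
  Position 5 ('c'): window [4,5] length 2
  Position 6 ('a'): repeat (last at 4), move window start to 5
  Position 6 ('a'): window [5,6] length 2
  Position 7 ('c'): repeat (last at 5), move window start to 6
  Position 7 ('c'): window [6,7] length 2
  Position 8 ('a'): repeat (last at 6), move window start to 7
  Position 8 ('a'): window [7,8] length 2
Longest substring with no repeats: "cg" with length 2

2


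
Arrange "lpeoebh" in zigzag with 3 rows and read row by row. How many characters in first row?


Zigzag "lpeoebh" into 3 rows:
Placing characters:
  'l' => row 0
  'p' => row 1
  'e' => row 2
  'o' => row 1
  'e' => row 0
  'b' => row 1
  'h' => row 2
Rows:
  Row 0: "le"
  Row 1: "pob"
  Row 2: "eh"
First row length: 2

2


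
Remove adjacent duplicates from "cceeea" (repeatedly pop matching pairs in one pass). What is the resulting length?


Input: cceeea
Stack-based adjacent duplicate removal:
  Read 'c': push. Stack: c
  Read 'c': matches stack top 'c' => pop. Stack: (empty)
  Read 'e': push. Stack: e
  Read 'e': matches stack top 'e' => pop. Stack: (empty)
  Read 'e': push. Stack: e
  Read 'a': push. Stack: ea
Final stack: "ea" (length 2)

2


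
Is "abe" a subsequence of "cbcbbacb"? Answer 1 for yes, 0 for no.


Check if "abe" is a subsequence of "cbcbbacb"
Greedy scan:
  Position 0 ('c'): no match needed
  Position 1 ('b'): no match needed
  Position 2 ('c'): no match needed
  Position 3 ('b'): no match needed
  Position 4 ('b'): no match needed
  Position 5 ('a'): matches sub[0] = 'a'
  Position 6 ('c'): no match needed
  Position 7 ('b'): matches sub[1] = 'b'
Only matched 2/3 characters => not a subsequence

0


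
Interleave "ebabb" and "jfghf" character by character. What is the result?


Interleaving "ebabb" and "jfghf":
  Position 0: 'e' from first, 'j' from second => "ej"
  Position 1: 'b' from first, 'f' from second => "bf"
  Position 2: 'a' from first, 'g' from second => "ag"
  Position 3: 'b' from first, 'h' from second => "bh"
  Position 4: 'b' from first, 'f' from second => "bf"
Result: ejbfagbhbf

ejbfagbhbf


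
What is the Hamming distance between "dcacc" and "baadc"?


Comparing "dcacc" and "baadc" position by position:
  Position 0: 'd' vs 'b' => differ
  Position 1: 'c' vs 'a' => differ
  Position 2: 'a' vs 'a' => same
  Position 3: 'c' vs 'd' => differ
  Position 4: 'c' vs 'c' => same
Total differences (Hamming distance): 3

3


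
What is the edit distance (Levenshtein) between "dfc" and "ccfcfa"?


Computing edit distance: "dfc" -> "ccfcfa"
DP table:
           c    c    f    c    f    a
      0    1    2    3    4    5    6
  d   1    1    2    3    4    5    6
  f   2    2    2    2    3    4    5
  c   3    2    2    3    2    3    4
Edit distance = dp[3][6] = 4

4


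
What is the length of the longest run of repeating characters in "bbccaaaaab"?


Input: "bbccaaaaab"
Scanning for longest run:
  Position 1 ('b'): continues run of 'b', length=2
  Position 2 ('c'): new char, reset run to 1
  Position 3 ('c'): continues run of 'c', length=2
  Position 4 ('a'): new char, reset run to 1
  Position 5 ('a'): continues run of 'a', length=2
  Position 6 ('a'): continues run of 'a', length=3
  Position 7 ('a'): continues run of 'a', length=4
  Position 8 ('a'): continues run of 'a', length=5
  Position 9 ('b'): new char, reset run to 1
Longest run: 'a' with length 5

5


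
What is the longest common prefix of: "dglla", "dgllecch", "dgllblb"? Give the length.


Words: dglla, dgllecch, dgllblb
  Position 0: all 'd' => match
  Position 1: all 'g' => match
  Position 2: all 'l' => match
  Position 3: all 'l' => match
  Position 4: ('a', 'e', 'b') => mismatch, stop
LCP = "dgll" (length 4)

4


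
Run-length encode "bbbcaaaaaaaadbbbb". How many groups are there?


Input: bbbcaaaaaaaadbbbb
Scanning for consecutive runs:
  Group 1: 'b' x 3 (positions 0-2)
  Group 2: 'c' x 1 (positions 3-3)
  Group 3: 'a' x 8 (positions 4-11)
  Group 4: 'd' x 1 (positions 12-12)
  Group 5: 'b' x 4 (positions 13-16)
Total groups: 5

5


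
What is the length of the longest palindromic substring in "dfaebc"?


Input: "dfaebc"
Checking substrings for palindromes:
  No multi-char palindromic substrings found
Longest palindromic substring: "d" with length 1

1


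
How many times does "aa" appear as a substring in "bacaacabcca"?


Searching for "aa" in "bacaacabcca"
Scanning each position:
  Position 0: "ba" => no
  Position 1: "ac" => no
  Position 2: "ca" => no
  Position 3: "aa" => MATCH
  Position 4: "ac" => no
  Position 5: "ca" => no
  Position 6: "ab" => no
  Position 7: "bc" => no
  Position 8: "cc" => no
  Position 9: "ca" => no
Total occurrences: 1

1


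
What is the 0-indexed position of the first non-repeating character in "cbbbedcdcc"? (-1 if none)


Input: cbbbedcdcc
Character frequencies:
  'b': 3
  'c': 4
  'd': 2
  'e': 1
Scanning left to right for freq == 1:
  Position 0 ('c'): freq=4, skip
  Position 1 ('b'): freq=3, skip
  Position 2 ('b'): freq=3, skip
  Position 3 ('b'): freq=3, skip
  Position 4 ('e'): unique! => answer = 4

4


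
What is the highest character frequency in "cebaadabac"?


Input: cebaadabac
Character counts:
  'a': 4
  'b': 2
  'c': 2
  'd': 1
  'e': 1
Maximum frequency: 4

4


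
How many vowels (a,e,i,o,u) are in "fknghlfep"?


Input: fknghlfep
Checking each character:
  'f' at position 0: consonant
  'k' at position 1: consonant
  'n' at position 2: consonant
  'g' at position 3: consonant
  'h' at position 4: consonant
  'l' at position 5: consonant
  'f' at position 6: consonant
  'e' at position 7: vowel (running total: 1)
  'p' at position 8: consonant
Total vowels: 1

1


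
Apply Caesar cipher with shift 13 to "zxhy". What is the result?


Caesar cipher: shift "zxhy" by 13
  'z' (pos 25) + 13 = pos 12 = 'm'
  'x' (pos 23) + 13 = pos 10 = 'k'
  'h' (pos 7) + 13 = pos 20 = 'u'
  'y' (pos 24) + 13 = pos 11 = 'l'
Result: mkul

mkul


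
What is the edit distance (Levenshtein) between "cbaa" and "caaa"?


Computing edit distance: "cbaa" -> "caaa"
DP table:
           c    a    a    a
      0    1    2    3    4
  c   1    0    1    2    3
  b   2    1    1    2    3
  a   3    2    1    1    2
  a   4    3    2    1    1
Edit distance = dp[4][4] = 1

1


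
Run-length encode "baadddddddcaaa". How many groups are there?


Input: baadddddddcaaa
Scanning for consecutive runs:
  Group 1: 'b' x 1 (positions 0-0)
  Group 2: 'a' x 2 (positions 1-2)
  Group 3: 'd' x 7 (positions 3-9)
  Group 4: 'c' x 1 (positions 10-10)
  Group 5: 'a' x 3 (positions 11-13)
Total groups: 5

5


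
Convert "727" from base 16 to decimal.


Input: "727" in base 16
Positional expansion:
  Digit '7' (value 7) x 16^2 = 1792
  Digit '2' (value 2) x 16^1 = 32
  Digit '7' (value 7) x 16^0 = 7
Sum = 1831

1831


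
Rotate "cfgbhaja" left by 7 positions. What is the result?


Input: "cfgbhaja", rotate left by 7
First 7 characters: "cfgbhaj"
Remaining characters: "a"
Concatenate remaining + first: "a" + "cfgbhaj" = "acfgbhaj"

acfgbhaj


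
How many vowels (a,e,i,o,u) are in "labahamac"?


Input: labahamac
Checking each character:
  'l' at position 0: consonant
  'a' at position 1: vowel (running total: 1)
  'b' at position 2: consonant
  'a' at position 3: vowel (running total: 2)
  'h' at position 4: consonant
  'a' at position 5: vowel (running total: 3)
  'm' at position 6: consonant
  'a' at position 7: vowel (running total: 4)
  'c' at position 8: consonant
Total vowels: 4

4
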